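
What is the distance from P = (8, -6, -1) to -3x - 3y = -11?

distance = |a·x₀ + b·y₀ + c·z₀ - d| / √(a² + b² + c²)
  = |(-3)·8 + (-3)·(-6) + 0·(-1) - (-11)| / √((-3)² + (-3)² + 0²)
  = |-24 + 18 + 0 + 11| / √(9 + 9 + 0)
  = |5| / √18
  = 5 / 4.243
  ≈ 1.179

1.179


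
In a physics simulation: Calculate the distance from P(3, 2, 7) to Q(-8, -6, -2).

d = √[(x₂-x₁)² + (y₂-y₁)² + (z₂-z₁)²]
  = √[(-11)² + (-8)² + (-9)²]
  = √[121 + 64 + 81]
  = √266
  ≈ 16.31

16.31


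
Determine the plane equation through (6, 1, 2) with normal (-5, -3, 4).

The plane through P with normal n = (a, b, c) satisfies n·(r - P) = 0,
i.e. ax + by + cz = a·x₀ + b·y₀ + c·z₀.
d = (-5)·6 + (-3)·1 + 4·2
  = -30 - 3 + 8
  = -25
Equation: -5x - 3y + 4z = -25

-5x - 3y + 4z = -25


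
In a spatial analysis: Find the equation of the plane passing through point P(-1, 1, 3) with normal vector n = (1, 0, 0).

The plane through P with normal n = (a, b, c) satisfies n·(r - P) = 0,
i.e. ax + by + cz = a·x₀ + b·y₀ + c·z₀.
d = 1·(-1) + 0·1 + 0·3
  = -1 + 0 + 0
  = -1
Equation: x = -1

x = -1


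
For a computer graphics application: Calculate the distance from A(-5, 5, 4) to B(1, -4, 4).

d = √[(x₂-x₁)² + (y₂-y₁)² + (z₂-z₁)²]
  = √[6² + (-9)² + 0²]
  = √[36 + 81 + 0]
  = √117
  ≈ 10.82

10.82


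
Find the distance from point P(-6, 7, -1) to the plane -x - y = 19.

distance = |a·x₀ + b·y₀ + c·z₀ - d| / √(a² + b² + c²)
  = |(-1)·(-6) + (-1)·7 + 0·(-1) - 19| / √((-1)² + (-1)² + 0²)
  = |6 - 7 + 0 - 19| / √(1 + 1 + 0)
  = |-20| / √2
  = 20 / 1.414
  ≈ 14.14

14.14


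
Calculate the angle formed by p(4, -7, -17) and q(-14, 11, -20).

p·q = 4·(-14) + (-7)·11 + (-17)·(-20) = -56 - 77 + 340 = 207
|p| = √(4² + (-7)² + (-17)²) = √354 ≈ 18.81
|q| = √((-14)² + 11² + (-20)²) = √717 ≈ 26.78
cos θ = (p·q)/(|p||q|) = 207/(18.81·26.78) ≈ 0.4109
θ = arccos(0.4109) ≈ 65.74°

65.74°


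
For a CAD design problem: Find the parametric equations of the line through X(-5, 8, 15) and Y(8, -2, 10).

Direction vector d = Y - X = (8 + 5, -2 - 8, 10 - 15) = (13, -10, -5)
Parametric form r = X + t·d:
x = -5 + 13t, y = 8 - 10t, z = 15 - 5t

x = -5 + 13t, y = 8 - 10t, z = 15 - 5t


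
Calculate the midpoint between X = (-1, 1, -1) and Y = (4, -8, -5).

M = ((x₁+x₂)/2, (y₁+y₂)/2, (z₁+z₂)/2)
  = ((-1 + 4)/2, (1 - 8)/2, (-1 - 5)/2)
  = (3/2, -7/2, -6/2)
  = (1.5, -3.5, -3)

(1.5, -3.5, -3)


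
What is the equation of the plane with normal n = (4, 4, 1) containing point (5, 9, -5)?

The plane through P with normal n = (a, b, c) satisfies n·(r - P) = 0,
i.e. ax + by + cz = a·x₀ + b·y₀ + c·z₀.
d = 4·5 + 4·9 + 1·(-5)
  = 20 + 36 - 5
  = 51
Equation: 4x + 4y + z = 51

4x + 4y + z = 51


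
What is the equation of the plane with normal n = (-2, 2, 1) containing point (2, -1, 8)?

The plane through P with normal n = (a, b, c) satisfies n·(r - P) = 0,
i.e. ax + by + cz = a·x₀ + b·y₀ + c·z₀.
d = (-2)·2 + 2·(-1) + 1·8
  = -4 - 2 + 8
  = 2
Equation: -2x + 2y + z = 2

-2x + 2y + z = 2


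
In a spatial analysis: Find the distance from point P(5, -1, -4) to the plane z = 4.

distance = |a·x₀ + b·y₀ + c·z₀ - d| / √(a² + b² + c²)
  = |0·5 + 0·(-1) + 1·(-4) - 4| / √(0² + 0² + 1²)
  = |0 + 0 - 4 - 4| / √(0 + 0 + 1)
  = |-8| / √1
  = 8 / 1
  ≈ 8

8


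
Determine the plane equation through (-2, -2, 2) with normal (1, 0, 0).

The plane through P with normal n = (a, b, c) satisfies n·(r - P) = 0,
i.e. ax + by + cz = a·x₀ + b·y₀ + c·z₀.
d = 1·(-2) + 0·(-2) + 0·2
  = -2 + 0 + 0
  = -2
Equation: x = -2

x = -2


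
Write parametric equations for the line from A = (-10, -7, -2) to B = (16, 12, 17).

Direction vector d = B - A = (16 + 10, 12 + 7, 17 + 2) = (26, 19, 19)
Parametric form r = A + t·d:
x = -10 + 26t, y = -7 + 19t, z = -2 + 19t

x = -10 + 26t, y = -7 + 19t, z = -2 + 19t


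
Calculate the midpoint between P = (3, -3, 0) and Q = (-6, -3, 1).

M = ((x₁+x₂)/2, (y₁+y₂)/2, (z₁+z₂)/2)
  = ((3 - 6)/2, (-3 - 3)/2, (0 + 1)/2)
  = (-3/2, -6/2, 1/2)
  = (-1.5, -3, 0.5)

(-1.5, -3, 0.5)


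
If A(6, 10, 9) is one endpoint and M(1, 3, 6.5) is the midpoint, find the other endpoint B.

B = 2M - A
  = (2·1 - 6, 2·3 - 10, 2·6.5 - 9)
  = (2 - 6, 6 - 10, 13 - 9)
  = (-4, -4, 4)

(-4, -4, 4)


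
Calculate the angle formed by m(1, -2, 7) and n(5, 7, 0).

m·n = 1·5 + (-2)·7 + 7·0 = 5 - 14 + 0 = -9
|m| = √(1² + (-2)² + 7²) = √54 ≈ 7.348
|n| = √(5² + 7² + 0²) = √74 ≈ 8.602
cos θ = (m·n)/(|m||n|) = -9/(7.348·8.602) ≈ -0.1424
θ = arccos(-0.1424) ≈ 98.19°

98.19°


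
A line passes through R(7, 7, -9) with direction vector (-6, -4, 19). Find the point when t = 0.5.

P(t) = R + t·d
  = (7 + (-6)·0.5, 7 + (-4)·0.5, -9 + 19·0.5)
  = (7 - 3, 7 - 2, -9 + 9.5)
  = (4, 5, 0.5)

(4, 5, 0.5)


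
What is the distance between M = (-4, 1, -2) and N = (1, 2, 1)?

d = √[(x₂-x₁)² + (y₂-y₁)² + (z₂-z₁)²]
  = √[5² + 1² + 3²]
  = √[25 + 1 + 9]
  = √35
  ≈ 5.916

5.916


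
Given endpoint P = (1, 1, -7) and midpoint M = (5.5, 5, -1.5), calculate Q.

Q = 2M - P
  = (2·5.5 - 1, 2·5 - 1, 2·(-1.5) - (-7))
  = (11 - 1, 10 - 1, -3 + 7)
  = (10, 9, 4)

(10, 9, 4)


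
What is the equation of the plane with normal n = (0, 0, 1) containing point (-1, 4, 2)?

The plane through P with normal n = (a, b, c) satisfies n·(r - P) = 0,
i.e. ax + by + cz = a·x₀ + b·y₀ + c·z₀.
d = 0·(-1) + 0·4 + 1·2
  = 0 + 0 + 2
  = 2
Equation: z = 2

z = 2


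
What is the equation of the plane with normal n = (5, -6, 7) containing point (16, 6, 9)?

The plane through P with normal n = (a, b, c) satisfies n·(r - P) = 0,
i.e. ax + by + cz = a·x₀ + b·y₀ + c·z₀.
d = 5·16 + (-6)·6 + 7·9
  = 80 - 36 + 63
  = 107
Equation: 5x - 6y + 7z = 107

5x - 6y + 7z = 107


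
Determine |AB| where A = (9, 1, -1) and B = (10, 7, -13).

d = √[(x₂-x₁)² + (y₂-y₁)² + (z₂-z₁)²]
  = √[1² + 6² + (-12)²]
  = √[1 + 36 + 144]
  = √181
  ≈ 13.45

13.45


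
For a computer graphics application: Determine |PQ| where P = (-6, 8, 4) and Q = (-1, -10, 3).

d = √[(x₂-x₁)² + (y₂-y₁)² + (z₂-z₁)²]
  = √[5² + (-18)² + (-1)²]
  = √[25 + 324 + 1]
  = √350
  ≈ 18.71

18.71


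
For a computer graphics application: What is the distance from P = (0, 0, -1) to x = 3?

distance = |a·x₀ + b·y₀ + c·z₀ - d| / √(a² + b² + c²)
  = |1·0 + 0·0 + 0·(-1) - 3| / √(1² + 0² + 0²)
  = |0 + 0 + 0 - 3| / √(1 + 0 + 0)
  = |-3| / √1
  = 3 / 1
  ≈ 3

3


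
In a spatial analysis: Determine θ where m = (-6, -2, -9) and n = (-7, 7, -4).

m·n = (-6)·(-7) + (-2)·7 + (-9)·(-4) = 42 - 14 + 36 = 64
|m| = √((-6)² + (-2)² + (-9)²) = √121 ≈ 11
|n| = √((-7)² + 7² + (-4)²) = √114 ≈ 10.68
cos θ = (m·n)/(|m||n|) = 64/(11·10.68) ≈ 0.5449
θ = arccos(0.5449) ≈ 56.98°

56.98°


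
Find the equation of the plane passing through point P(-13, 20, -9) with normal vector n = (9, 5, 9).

The plane through P with normal n = (a, b, c) satisfies n·(r - P) = 0,
i.e. ax + by + cz = a·x₀ + b·y₀ + c·z₀.
d = 9·(-13) + 5·20 + 9·(-9)
  = -117 + 100 - 81
  = -98
Equation: 9x + 5y + 9z = -98

9x + 5y + 9z = -98


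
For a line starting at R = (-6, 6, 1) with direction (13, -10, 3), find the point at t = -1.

P(t) = R + t·d
  = (-6 + 13·(-1), 6 + (-10)·(-1), 1 + 3·(-1))
  = (-6 - 13, 6 + 10, 1 - 3)
  = (-19, 16, -2)

(-19, 16, -2)


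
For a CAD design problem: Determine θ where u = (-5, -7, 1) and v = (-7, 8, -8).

u·v = (-5)·(-7) + (-7)·8 + 1·(-8) = 35 - 56 - 8 = -29
|u| = √((-5)² + (-7)² + 1²) = √75 ≈ 8.66
|v| = √((-7)² + 8² + (-8)²) = √177 ≈ 13.3
cos θ = (u·v)/(|u||v|) = -29/(8.66·13.3) ≈ -0.2517
θ = arccos(-0.2517) ≈ 104.6°

104.6°


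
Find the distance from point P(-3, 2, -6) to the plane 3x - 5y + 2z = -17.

distance = |a·x₀ + b·y₀ + c·z₀ - d| / √(a² + b² + c²)
  = |3·(-3) + (-5)·2 + 2·(-6) - (-17)| / √(3² + (-5)² + 2²)
  = |-9 - 10 - 12 + 17| / √(9 + 25 + 4)
  = |-14| / √38
  = 14 / 6.164
  ≈ 2.271

2.271


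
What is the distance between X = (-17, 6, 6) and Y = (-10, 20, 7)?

d = √[(x₂-x₁)² + (y₂-y₁)² + (z₂-z₁)²]
  = √[7² + 14² + 1²]
  = √[49 + 196 + 1]
  = √246
  ≈ 15.68

15.68


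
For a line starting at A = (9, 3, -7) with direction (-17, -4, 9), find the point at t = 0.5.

P(t) = A + t·d
  = (9 + (-17)·0.5, 3 + (-4)·0.5, -7 + 9·0.5)
  = (9 - 8.5, 3 - 2, -7 + 4.5)
  = (0.5, 1, -2.5)

(0.5, 1, -2.5)


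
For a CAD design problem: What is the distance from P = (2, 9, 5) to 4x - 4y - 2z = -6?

distance = |a·x₀ + b·y₀ + c·z₀ - d| / √(a² + b² + c²)
  = |4·2 + (-4)·9 + (-2)·5 - (-6)| / √(4² + (-4)² + (-2)²)
  = |8 - 36 - 10 + 6| / √(16 + 16 + 4)
  = |-32| / √36
  = 32 / 6
  ≈ 5.333

5.333


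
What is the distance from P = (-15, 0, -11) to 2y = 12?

distance = |a·x₀ + b·y₀ + c·z₀ - d| / √(a² + b² + c²)
  = |0·(-15) + 2·0 + 0·(-11) - 12| / √(0² + 2² + 0²)
  = |0 + 0 + 0 - 12| / √(0 + 4 + 0)
  = |-12| / √4
  = 12 / 2
  ≈ 6

6


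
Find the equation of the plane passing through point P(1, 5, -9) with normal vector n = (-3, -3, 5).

The plane through P with normal n = (a, b, c) satisfies n·(r - P) = 0,
i.e. ax + by + cz = a·x₀ + b·y₀ + c·z₀.
d = (-3)·1 + (-3)·5 + 5·(-9)
  = -3 - 15 - 45
  = -63
Equation: -3x - 3y + 5z = -63

-3x - 3y + 5z = -63


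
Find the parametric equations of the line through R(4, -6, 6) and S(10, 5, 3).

Direction vector d = S - R = (10 - 4, 5 + 6, 3 - 6) = (6, 11, -3)
Parametric form r = R + t·d:
x = 4 + 6t, y = -6 + 11t, z = 6 - 3t

x = 4 + 6t, y = -6 + 11t, z = 6 - 3t


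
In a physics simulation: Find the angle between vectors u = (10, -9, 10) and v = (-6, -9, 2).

u·v = 10·(-6) + (-9)·(-9) + 10·2 = -60 + 81 + 20 = 41
|u| = √(10² + (-9)² + 10²) = √281 ≈ 16.76
|v| = √((-6)² + (-9)² + 2²) = √121 ≈ 11
cos θ = (u·v)/(|u||v|) = 41/(16.76·11) ≈ 0.2224
θ = arccos(0.2224) ≈ 77.15°

77.15°


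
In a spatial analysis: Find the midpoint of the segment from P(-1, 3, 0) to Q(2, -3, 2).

M = ((x₁+x₂)/2, (y₁+y₂)/2, (z₁+z₂)/2)
  = ((-1 + 2)/2, (3 - 3)/2, (0 + 2)/2)
  = (1/2, 0/2, 2/2)
  = (0.5, 0, 1)

(0.5, 0, 1)


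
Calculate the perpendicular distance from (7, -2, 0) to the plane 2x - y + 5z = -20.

distance = |a·x₀ + b·y₀ + c·z₀ - d| / √(a² + b² + c²)
  = |2·7 + (-1)·(-2) + 5·0 - (-20)| / √(2² + (-1)² + 5²)
  = |14 + 2 + 0 + 20| / √(4 + 1 + 25)
  = |36| / √30
  = 36 / 5.477
  ≈ 6.573

6.573


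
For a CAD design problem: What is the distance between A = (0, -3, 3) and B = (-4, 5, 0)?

d = √[(x₂-x₁)² + (y₂-y₁)² + (z₂-z₁)²]
  = √[(-4)² + 8² + (-3)²]
  = √[16 + 64 + 9]
  = √89
  ≈ 9.434

9.434


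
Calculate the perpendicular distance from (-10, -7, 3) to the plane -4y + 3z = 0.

distance = |a·x₀ + b·y₀ + c·z₀ - d| / √(a² + b² + c²)
  = |0·(-10) + (-4)·(-7) + 3·3 - 0| / √(0² + (-4)² + 3²)
  = |0 + 28 + 9 + 0| / √(0 + 16 + 9)
  = |37| / √25
  = 37 / 5
  ≈ 7.4

7.4


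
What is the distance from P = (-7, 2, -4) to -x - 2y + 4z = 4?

distance = |a·x₀ + b·y₀ + c·z₀ - d| / √(a² + b² + c²)
  = |(-1)·(-7) + (-2)·2 + 4·(-4) - 4| / √((-1)² + (-2)² + 4²)
  = |7 - 4 - 16 - 4| / √(1 + 4 + 16)
  = |-17| / √21
  = 17 / 4.583
  ≈ 3.71

3.71


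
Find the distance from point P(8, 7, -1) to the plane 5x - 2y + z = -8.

distance = |a·x₀ + b·y₀ + c·z₀ - d| / √(a² + b² + c²)
  = |5·8 + (-2)·7 + 1·(-1) - (-8)| / √(5² + (-2)² + 1²)
  = |40 - 14 - 1 + 8| / √(25 + 4 + 1)
  = |33| / √30
  = 33 / 5.477
  ≈ 6.025

6.025


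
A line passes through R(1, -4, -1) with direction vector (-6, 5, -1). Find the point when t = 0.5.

P(t) = R + t·d
  = (1 + (-6)·0.5, -4 + 5·0.5, -1 + (-1)·0.5)
  = (1 - 3, -4 + 2.5, -1 - 0.5)
  = (-2, -1.5, -1.5)

(-2, -1.5, -1.5)


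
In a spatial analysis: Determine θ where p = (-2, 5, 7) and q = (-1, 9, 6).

p·q = (-2)·(-1) + 5·9 + 7·6 = 2 + 45 + 42 = 89
|p| = √((-2)² + 5² + 7²) = √78 ≈ 8.832
|q| = √((-1)² + 9² + 6²) = √118 ≈ 10.86
cos θ = (p·q)/(|p||q|) = 89/(8.832·10.86) ≈ 0.9277
θ = arccos(0.9277) ≈ 21.92°

21.92°


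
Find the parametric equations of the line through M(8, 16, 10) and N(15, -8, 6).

Direction vector d = N - M = (15 - 8, -8 - 16, 6 - 10) = (7, -24, -4)
Parametric form r = M + t·d:
x = 8 + 7t, y = 16 - 24t, z = 10 - 4t

x = 8 + 7t, y = 16 - 24t, z = 10 - 4t


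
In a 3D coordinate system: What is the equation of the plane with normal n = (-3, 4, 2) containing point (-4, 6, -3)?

The plane through P with normal n = (a, b, c) satisfies n·(r - P) = 0,
i.e. ax + by + cz = a·x₀ + b·y₀ + c·z₀.
d = (-3)·(-4) + 4·6 + 2·(-3)
  = 12 + 24 - 6
  = 30
Equation: -3x + 4y + 2z = 30

-3x + 4y + 2z = 30


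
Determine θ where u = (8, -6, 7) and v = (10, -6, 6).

u·v = 8·10 + (-6)·(-6) + 7·6 = 80 + 36 + 42 = 158
|u| = √(8² + (-6)² + 7²) = √149 ≈ 12.21
|v| = √(10² + (-6)² + 6²) = √172 ≈ 13.11
cos θ = (u·v)/(|u||v|) = 158/(12.21·13.11) ≈ 0.987
θ = arccos(0.987) ≈ 9.263°

9.263°


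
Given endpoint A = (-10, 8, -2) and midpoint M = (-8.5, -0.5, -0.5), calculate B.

B = 2M - A
  = (2·(-8.5) - (-10), 2·(-0.5) - 8, 2·(-0.5) - (-2))
  = (-17 + 10, -1 - 8, -1 + 2)
  = (-7, -9, 1)

(-7, -9, 1)


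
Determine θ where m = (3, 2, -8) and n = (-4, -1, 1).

m·n = 3·(-4) + 2·(-1) + (-8)·1 = -12 - 2 - 8 = -22
|m| = √(3² + 2² + (-8)²) = √77 ≈ 8.775
|n| = √((-4)² + (-1)² + 1²) = √18 ≈ 4.243
cos θ = (m·n)/(|m||n|) = -22/(8.775·4.243) ≈ -0.5909
θ = arccos(-0.5909) ≈ 126.2°

126.2°


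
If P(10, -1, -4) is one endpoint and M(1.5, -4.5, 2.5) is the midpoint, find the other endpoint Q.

Q = 2M - P
  = (2·1.5 - 10, 2·(-4.5) - (-1), 2·2.5 - (-4))
  = (3 - 10, -9 + 1, 5 + 4)
  = (-7, -8, 9)

(-7, -8, 9)


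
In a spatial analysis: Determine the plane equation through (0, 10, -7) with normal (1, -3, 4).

The plane through P with normal n = (a, b, c) satisfies n·(r - P) = 0,
i.e. ax + by + cz = a·x₀ + b·y₀ + c·z₀.
d = 1·0 + (-3)·10 + 4·(-7)
  = 0 - 30 - 28
  = -58
Equation: x - 3y + 4z = -58

x - 3y + 4z = -58


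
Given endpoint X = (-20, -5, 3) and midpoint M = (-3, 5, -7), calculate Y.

Y = 2M - X
  = (2·(-3) - (-20), 2·5 - (-5), 2·(-7) - 3)
  = (-6 + 20, 10 + 5, -14 - 3)
  = (14, 15, -17)

(14, 15, -17)


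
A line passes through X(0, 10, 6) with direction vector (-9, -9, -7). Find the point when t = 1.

P(t) = X + t·d
  = (0 + (-9)·1, 10 + (-9)·1, 6 + (-7)·1)
  = (0 - 9, 10 - 9, 6 - 7)
  = (-9, 1, -1)

(-9, 1, -1)


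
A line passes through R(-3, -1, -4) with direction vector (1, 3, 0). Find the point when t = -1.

P(t) = R + t·d
  = (-3 + 1·(-1), -1 + 3·(-1), -4 + 0·(-1))
  = (-3 - 1, -1 - 3, -4 + 0)
  = (-4, -4, -4)

(-4, -4, -4)


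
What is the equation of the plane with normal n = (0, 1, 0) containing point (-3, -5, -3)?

The plane through P with normal n = (a, b, c) satisfies n·(r - P) = 0,
i.e. ax + by + cz = a·x₀ + b·y₀ + c·z₀.
d = 0·(-3) + 1·(-5) + 0·(-3)
  = 0 - 5 + 0
  = -5
Equation: y = -5

y = -5


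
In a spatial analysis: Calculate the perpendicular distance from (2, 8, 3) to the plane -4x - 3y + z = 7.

distance = |a·x₀ + b·y₀ + c·z₀ - d| / √(a² + b² + c²)
  = |(-4)·2 + (-3)·8 + 1·3 - 7| / √((-4)² + (-3)² + 1²)
  = |-8 - 24 + 3 - 7| / √(16 + 9 + 1)
  = |-36| / √26
  = 36 / 5.099
  ≈ 7.06

7.06


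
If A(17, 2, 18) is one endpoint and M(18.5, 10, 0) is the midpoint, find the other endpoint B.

B = 2M - A
  = (2·18.5 - 17, 2·10 - 2, 2·0 - 18)
  = (37 - 17, 20 - 2, 0 - 18)
  = (20, 18, -18)

(20, 18, -18)


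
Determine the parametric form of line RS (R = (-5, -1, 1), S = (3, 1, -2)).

Direction vector d = S - R = (3 + 5, 1 + 1, -2 - 1) = (8, 2, -3)
Parametric form r = R + t·d:
x = -5 + 8t, y = -1 + 2t, z = 1 - 3t

x = -5 + 8t, y = -1 + 2t, z = 1 - 3t


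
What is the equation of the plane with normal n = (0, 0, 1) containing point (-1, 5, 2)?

The plane through P with normal n = (a, b, c) satisfies n·(r - P) = 0,
i.e. ax + by + cz = a·x₀ + b·y₀ + c·z₀.
d = 0·(-1) + 0·5 + 1·2
  = 0 + 0 + 2
  = 2
Equation: z = 2

z = 2


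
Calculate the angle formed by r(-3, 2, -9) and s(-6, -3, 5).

r·s = (-3)·(-6) + 2·(-3) + (-9)·5 = 18 - 6 - 45 = -33
|r| = √((-3)² + 2² + (-9)²) = √94 ≈ 9.695
|s| = √((-6)² + (-3)² + 5²) = √70 ≈ 8.367
cos θ = (r·s)/(|r||s|) = -33/(9.695·8.367) ≈ -0.4068
θ = arccos(-0.4068) ≈ 114°

114°


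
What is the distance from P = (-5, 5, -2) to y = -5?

distance = |a·x₀ + b·y₀ + c·z₀ - d| / √(a² + b² + c²)
  = |0·(-5) + 1·5 + 0·(-2) - (-5)| / √(0² + 1² + 0²)
  = |0 + 5 + 0 + 5| / √(0 + 1 + 0)
  = |10| / √1
  = 10 / 1
  ≈ 10

10


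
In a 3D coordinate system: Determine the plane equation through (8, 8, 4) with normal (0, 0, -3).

The plane through P with normal n = (a, b, c) satisfies n·(r - P) = 0,
i.e. ax + by + cz = a·x₀ + b·y₀ + c·z₀.
d = 0·8 + 0·8 + (-3)·4
  = 0 + 0 - 12
  = -12
Equation: -3z = -12

-3z = -12


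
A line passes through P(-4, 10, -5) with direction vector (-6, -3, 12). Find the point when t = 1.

P(t) = P + t·d
  = (-4 + (-6)·1, 10 + (-3)·1, -5 + 12·1)
  = (-4 - 6, 10 - 3, -5 + 12)
  = (-10, 7, 7)

(-10, 7, 7)


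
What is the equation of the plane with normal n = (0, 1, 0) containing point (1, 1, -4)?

The plane through P with normal n = (a, b, c) satisfies n·(r - P) = 0,
i.e. ax + by + cz = a·x₀ + b·y₀ + c·z₀.
d = 0·1 + 1·1 + 0·(-4)
  = 0 + 1 + 0
  = 1
Equation: y = 1

y = 1


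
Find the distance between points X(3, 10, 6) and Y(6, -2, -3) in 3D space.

d = √[(x₂-x₁)² + (y₂-y₁)² + (z₂-z₁)²]
  = √[3² + (-12)² + (-9)²]
  = √[9 + 144 + 81]
  = √234
  ≈ 15.3

15.3


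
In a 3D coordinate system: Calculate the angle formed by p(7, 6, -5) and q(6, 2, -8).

p·q = 7·6 + 6·2 + (-5)·(-8) = 42 + 12 + 40 = 94
|p| = √(7² + 6² + (-5)²) = √110 ≈ 10.49
|q| = √(6² + 2² + (-8)²) = √104 ≈ 10.2
cos θ = (p·q)/(|p||q|) = 94/(10.49·10.2) ≈ 0.8789
θ = arccos(0.8789) ≈ 28.5°

28.5°


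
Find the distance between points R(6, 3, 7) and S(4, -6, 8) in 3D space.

d = √[(x₂-x₁)² + (y₂-y₁)² + (z₂-z₁)²]
  = √[(-2)² + (-9)² + 1²]
  = √[4 + 81 + 1]
  = √86
  ≈ 9.274

9.274


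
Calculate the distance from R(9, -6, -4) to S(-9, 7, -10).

d = √[(x₂-x₁)² + (y₂-y₁)² + (z₂-z₁)²]
  = √[(-18)² + 13² + (-6)²]
  = √[324 + 169 + 36]
  = √529
  ≈ 23

23


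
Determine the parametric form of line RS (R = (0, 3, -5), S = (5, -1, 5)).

Direction vector d = S - R = (5 + 0, -1 - 3, 5 + 5) = (5, -4, 10)
Parametric form r = R + t·d:
x = 0 + 5t, y = 3 - 4t, z = -5 + 10t

x = 0 + 5t, y = 3 - 4t, z = -5 + 10t


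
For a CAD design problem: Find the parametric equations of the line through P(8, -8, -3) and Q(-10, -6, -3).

Direction vector d = Q - P = (-10 - 8, -6 + 8, -3 + 3) = (-18, 2, 0)
Parametric form r = P + t·d:
x = 8 - 18t, y = -8 + 2t, z = -3

x = 8 - 18t, y = -8 + 2t, z = -3


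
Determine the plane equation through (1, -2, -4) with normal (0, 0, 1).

The plane through P with normal n = (a, b, c) satisfies n·(r - P) = 0,
i.e. ax + by + cz = a·x₀ + b·y₀ + c·z₀.
d = 0·1 + 0·(-2) + 1·(-4)
  = 0 + 0 - 4
  = -4
Equation: z = -4

z = -4


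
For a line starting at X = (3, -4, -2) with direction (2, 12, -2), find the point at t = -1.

P(t) = X + t·d
  = (3 + 2·(-1), -4 + 12·(-1), -2 + (-2)·(-1))
  = (3 - 2, -4 - 12, -2 + 2)
  = (1, -16, 0)

(1, -16, 0)


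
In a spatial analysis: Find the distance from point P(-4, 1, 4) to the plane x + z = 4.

distance = |a·x₀ + b·y₀ + c·z₀ - d| / √(a² + b² + c²)
  = |1·(-4) + 0·1 + 1·4 - 4| / √(1² + 0² + 1²)
  = |-4 + 0 + 4 - 4| / √(1 + 0 + 1)
  = |-4| / √2
  = 4 / 1.414
  ≈ 2.828

2.828


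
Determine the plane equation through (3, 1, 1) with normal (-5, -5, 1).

The plane through P with normal n = (a, b, c) satisfies n·(r - P) = 0,
i.e. ax + by + cz = a·x₀ + b·y₀ + c·z₀.
d = (-5)·3 + (-5)·1 + 1·1
  = -15 - 5 + 1
  = -19
Equation: -5x - 5y + z = -19

-5x - 5y + z = -19


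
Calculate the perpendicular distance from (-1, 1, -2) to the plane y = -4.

distance = |a·x₀ + b·y₀ + c·z₀ - d| / √(a² + b² + c²)
  = |0·(-1) + 1·1 + 0·(-2) - (-4)| / √(0² + 1² + 0²)
  = |0 + 1 + 0 + 4| / √(0 + 1 + 0)
  = |5| / √1
  = 5 / 1
  ≈ 5

5


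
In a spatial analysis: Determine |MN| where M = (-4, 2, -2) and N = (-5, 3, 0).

d = √[(x₂-x₁)² + (y₂-y₁)² + (z₂-z₁)²]
  = √[(-1)² + 1² + 2²]
  = √[1 + 1 + 4]
  = √6
  ≈ 2.449

2.449


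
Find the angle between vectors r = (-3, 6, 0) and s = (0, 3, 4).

r·s = (-3)·0 + 6·3 + 0·4 = 0 + 18 + 0 = 18
|r| = √((-3)² + 6² + 0²) = √45 ≈ 6.708
|s| = √(0² + 3² + 4²) = √25 ≈ 5
cos θ = (r·s)/(|r||s|) = 18/(6.708·5) ≈ 0.5367
θ = arccos(0.5367) ≈ 57.54°

57.54°


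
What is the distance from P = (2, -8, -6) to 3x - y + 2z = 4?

distance = |a·x₀ + b·y₀ + c·z₀ - d| / √(a² + b² + c²)
  = |3·2 + (-1)·(-8) + 2·(-6) - 4| / √(3² + (-1)² + 2²)
  = |6 + 8 - 12 - 4| / √(9 + 1 + 4)
  = |-2| / √14
  = 2 / 3.742
  ≈ 0.5345

0.5345


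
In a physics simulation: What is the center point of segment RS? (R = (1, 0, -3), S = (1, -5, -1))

M = ((x₁+x₂)/2, (y₁+y₂)/2, (z₁+z₂)/2)
  = ((1 + 1)/2, (0 - 5)/2, (-3 - 1)/2)
  = (2/2, -5/2, -4/2)
  = (1, -2.5, -2)

(1, -2.5, -2)


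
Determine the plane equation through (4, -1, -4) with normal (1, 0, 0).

The plane through P with normal n = (a, b, c) satisfies n·(r - P) = 0,
i.e. ax + by + cz = a·x₀ + b·y₀ + c·z₀.
d = 1·4 + 0·(-1) + 0·(-4)
  = 4 + 0 + 0
  = 4
Equation: x = 4

x = 4


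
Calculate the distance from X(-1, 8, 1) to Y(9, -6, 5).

d = √[(x₂-x₁)² + (y₂-y₁)² + (z₂-z₁)²]
  = √[10² + (-14)² + 4²]
  = √[100 + 196 + 16]
  = √312
  ≈ 17.66

17.66


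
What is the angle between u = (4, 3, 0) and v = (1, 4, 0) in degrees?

u·v = 4·1 + 3·4 + 0·0 = 4 + 12 + 0 = 16
|u| = √(4² + 3² + 0²) = √25 ≈ 5
|v| = √(1² + 4² + 0²) = √17 ≈ 4.123
cos θ = (u·v)/(|u||v|) = 16/(5·4.123) ≈ 0.7761
θ = arccos(0.7761) ≈ 39.09°

39.09°


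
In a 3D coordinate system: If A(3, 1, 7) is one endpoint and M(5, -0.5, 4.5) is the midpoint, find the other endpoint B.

B = 2M - A
  = (2·5 - 3, 2·(-0.5) - 1, 2·4.5 - 7)
  = (10 - 3, -1 - 1, 9 - 7)
  = (7, -2, 2)

(7, -2, 2)


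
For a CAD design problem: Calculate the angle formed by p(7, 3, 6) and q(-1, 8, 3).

p·q = 7·(-1) + 3·8 + 6·3 = -7 + 24 + 18 = 35
|p| = √(7² + 3² + 6²) = √94 ≈ 9.695
|q| = √((-1)² + 8² + 3²) = √74 ≈ 8.602
cos θ = (p·q)/(|p||q|) = 35/(9.695·8.602) ≈ 0.4197
θ = arccos(0.4197) ≈ 65.19°

65.19°


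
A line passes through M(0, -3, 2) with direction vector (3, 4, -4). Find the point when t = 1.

P(t) = M + t·d
  = (0 + 3·1, -3 + 4·1, 2 + (-4)·1)
  = (0 + 3, -3 + 4, 2 - 4)
  = (3, 1, -2)

(3, 1, -2)


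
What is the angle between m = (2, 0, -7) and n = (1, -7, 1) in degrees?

m·n = 2·1 + 0·(-7) + (-7)·1 = 2 + 0 - 7 = -5
|m| = √(2² + 0² + (-7)²) = √53 ≈ 7.28
|n| = √(1² + (-7)² + 1²) = √51 ≈ 7.141
cos θ = (m·n)/(|m||n|) = -5/(7.28·7.141) ≈ -0.09617
θ = arccos(-0.09617) ≈ 95.52°

95.52°


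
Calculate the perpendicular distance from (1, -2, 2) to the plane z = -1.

distance = |a·x₀ + b·y₀ + c·z₀ - d| / √(a² + b² + c²)
  = |0·1 + 0·(-2) + 1·2 - (-1)| / √(0² + 0² + 1²)
  = |0 + 0 + 2 + 1| / √(0 + 0 + 1)
  = |3| / √1
  = 3 / 1
  ≈ 3

3


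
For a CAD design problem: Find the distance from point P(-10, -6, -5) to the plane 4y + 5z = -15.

distance = |a·x₀ + b·y₀ + c·z₀ - d| / √(a² + b² + c²)
  = |0·(-10) + 4·(-6) + 5·(-5) - (-15)| / √(0² + 4² + 5²)
  = |0 - 24 - 25 + 15| / √(0 + 16 + 25)
  = |-34| / √41
  = 34 / 6.403
  ≈ 5.31

5.31


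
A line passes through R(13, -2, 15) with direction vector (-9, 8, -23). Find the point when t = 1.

P(t) = R + t·d
  = (13 + (-9)·1, -2 + 8·1, 15 + (-23)·1)
  = (13 - 9, -2 + 8, 15 - 23)
  = (4, 6, -8)

(4, 6, -8)


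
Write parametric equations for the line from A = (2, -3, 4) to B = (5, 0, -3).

Direction vector d = B - A = (5 - 2, 0 + 3, -3 - 4) = (3, 3, -7)
Parametric form r = A + t·d:
x = 2 + 3t, y = -3 + 3t, z = 4 - 7t

x = 2 + 3t, y = -3 + 3t, z = 4 - 7t


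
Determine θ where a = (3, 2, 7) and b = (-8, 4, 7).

a·b = 3·(-8) + 2·4 + 7·7 = -24 + 8 + 49 = 33
|a| = √(3² + 2² + 7²) = √62 ≈ 7.874
|b| = √((-8)² + 4² + 7²) = √129 ≈ 11.36
cos θ = (a·b)/(|a||b|) = 33/(7.874·11.36) ≈ 0.369
θ = arccos(0.369) ≈ 68.35°

68.35°


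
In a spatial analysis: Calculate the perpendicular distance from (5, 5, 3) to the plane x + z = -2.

distance = |a·x₀ + b·y₀ + c·z₀ - d| / √(a² + b² + c²)
  = |1·5 + 0·5 + 1·3 - (-2)| / √(1² + 0² + 1²)
  = |5 + 0 + 3 + 2| / √(1 + 0 + 1)
  = |10| / √2
  = 10 / 1.414
  ≈ 7.071

7.071


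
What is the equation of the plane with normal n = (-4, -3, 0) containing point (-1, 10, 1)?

The plane through P with normal n = (a, b, c) satisfies n·(r - P) = 0,
i.e. ax + by + cz = a·x₀ + b·y₀ + c·z₀.
d = (-4)·(-1) + (-3)·10 + 0·1
  = 4 - 30 + 0
  = -26
Equation: -4x - 3y = -26

-4x - 3y = -26


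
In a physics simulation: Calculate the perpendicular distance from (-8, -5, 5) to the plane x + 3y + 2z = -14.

distance = |a·x₀ + b·y₀ + c·z₀ - d| / √(a² + b² + c²)
  = |1·(-8) + 3·(-5) + 2·5 - (-14)| / √(1² + 3² + 2²)
  = |-8 - 15 + 10 + 14| / √(1 + 9 + 4)
  = |1| / √14
  = 1 / 3.742
  ≈ 0.2673

0.2673


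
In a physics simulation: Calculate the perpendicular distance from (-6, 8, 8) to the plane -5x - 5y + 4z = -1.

distance = |a·x₀ + b·y₀ + c·z₀ - d| / √(a² + b² + c²)
  = |(-5)·(-6) + (-5)·8 + 4·8 - (-1)| / √((-5)² + (-5)² + 4²)
  = |30 - 40 + 32 + 1| / √(25 + 25 + 16)
  = |23| / √66
  = 23 / 8.124
  ≈ 2.831

2.831


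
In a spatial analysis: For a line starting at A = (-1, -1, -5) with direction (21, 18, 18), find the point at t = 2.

P(t) = A + t·d
  = (-1 + 21·2, -1 + 18·2, -5 + 18·2)
  = (-1 + 42, -1 + 36, -5 + 36)
  = (41, 35, 31)

(41, 35, 31)


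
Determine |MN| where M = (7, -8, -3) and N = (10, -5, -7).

d = √[(x₂-x₁)² + (y₂-y₁)² + (z₂-z₁)²]
  = √[3² + 3² + (-4)²]
  = √[9 + 9 + 16]
  = √34
  ≈ 5.831

5.831


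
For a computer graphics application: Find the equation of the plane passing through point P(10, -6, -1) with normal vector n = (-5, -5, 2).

The plane through P with normal n = (a, b, c) satisfies n·(r - P) = 0,
i.e. ax + by + cz = a·x₀ + b·y₀ + c·z₀.
d = (-5)·10 + (-5)·(-6) + 2·(-1)
  = -50 + 30 - 2
  = -22
Equation: -5x - 5y + 2z = -22

-5x - 5y + 2z = -22


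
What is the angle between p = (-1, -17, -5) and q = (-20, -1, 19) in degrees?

p·q = (-1)·(-20) + (-17)·(-1) + (-5)·19 = 20 + 17 - 95 = -58
|p| = √((-1)² + (-17)² + (-5)²) = √315 ≈ 17.75
|q| = √((-20)² + (-1)² + 19²) = √762 ≈ 27.6
cos θ = (p·q)/(|p||q|) = -58/(17.75·27.6) ≈ -0.1184
θ = arccos(-0.1184) ≈ 96.8°

96.8°


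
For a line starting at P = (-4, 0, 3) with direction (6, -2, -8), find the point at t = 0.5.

P(t) = P + t·d
  = (-4 + 6·0.5, 0 + (-2)·0.5, 3 + (-8)·0.5)
  = (-4 + 3, 0 - 1, 3 - 4)
  = (-1, -1, -1)

(-1, -1, -1)


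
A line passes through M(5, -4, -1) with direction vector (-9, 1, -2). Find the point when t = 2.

P(t) = M + t·d
  = (5 + (-9)·2, -4 + 1·2, -1 + (-2)·2)
  = (5 - 18, -4 + 2, -1 - 4)
  = (-13, -2, -5)

(-13, -2, -5)


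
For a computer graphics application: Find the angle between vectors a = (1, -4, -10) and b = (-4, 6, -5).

a·b = 1·(-4) + (-4)·6 + (-10)·(-5) = -4 - 24 + 50 = 22
|a| = √(1² + (-4)² + (-10)²) = √117 ≈ 10.82
|b| = √((-4)² + 6² + (-5)²) = √77 ≈ 8.775
cos θ = (a·b)/(|a||b|) = 22/(10.82·8.775) ≈ 0.2318
θ = arccos(0.2318) ≈ 76.6°

76.6°


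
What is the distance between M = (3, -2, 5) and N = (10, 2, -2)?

d = √[(x₂-x₁)² + (y₂-y₁)² + (z₂-z₁)²]
  = √[7² + 4² + (-7)²]
  = √[49 + 16 + 49]
  = √114
  ≈ 10.68

10.68


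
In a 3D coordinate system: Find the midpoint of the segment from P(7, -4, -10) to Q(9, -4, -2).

M = ((x₁+x₂)/2, (y₁+y₂)/2, (z₁+z₂)/2)
  = ((7 + 9)/2, (-4 - 4)/2, (-10 - 2)/2)
  = (16/2, -8/2, -12/2)
  = (8, -4, -6)

(8, -4, -6)


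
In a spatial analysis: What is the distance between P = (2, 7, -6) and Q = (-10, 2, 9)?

d = √[(x₂-x₁)² + (y₂-y₁)² + (z₂-z₁)²]
  = √[(-12)² + (-5)² + 15²]
  = √[144 + 25 + 225]
  = √394
  ≈ 19.85

19.85


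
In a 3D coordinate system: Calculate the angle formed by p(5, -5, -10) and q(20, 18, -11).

p·q = 5·20 + (-5)·18 + (-10)·(-11) = 100 - 90 + 110 = 120
|p| = √(5² + (-5)² + (-10)²) = √150 ≈ 12.25
|q| = √(20² + 18² + (-11)²) = √845 ≈ 29.07
cos θ = (p·q)/(|p||q|) = 120/(12.25·29.07) ≈ 0.3371
θ = arccos(0.3371) ≈ 70.3°

70.3°


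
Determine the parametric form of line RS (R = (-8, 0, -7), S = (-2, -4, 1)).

Direction vector d = S - R = (-2 + 8, -4 + 0, 1 + 7) = (6, -4, 8)
Parametric form r = R + t·d:
x = -8 + 6t, y = 0 - 4t, z = -7 + 8t

x = -8 + 6t, y = 0 - 4t, z = -7 + 8t


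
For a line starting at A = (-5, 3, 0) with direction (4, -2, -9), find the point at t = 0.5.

P(t) = A + t·d
  = (-5 + 4·0.5, 3 + (-2)·0.5, 0 + (-9)·0.5)
  = (-5 + 2, 3 - 1, 0 - 4.5)
  = (-3, 2, -4.5)

(-3, 2, -4.5)


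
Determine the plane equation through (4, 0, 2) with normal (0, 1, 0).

The plane through P with normal n = (a, b, c) satisfies n·(r - P) = 0,
i.e. ax + by + cz = a·x₀ + b·y₀ + c·z₀.
d = 0·4 + 1·0 + 0·2
  = 0 + 0 + 0
  = 0
Equation: y = 0

y = 0


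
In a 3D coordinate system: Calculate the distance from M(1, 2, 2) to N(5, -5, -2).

d = √[(x₂-x₁)² + (y₂-y₁)² + (z₂-z₁)²]
  = √[4² + (-7)² + (-4)²]
  = √[16 + 49 + 16]
  = √81
  ≈ 9

9


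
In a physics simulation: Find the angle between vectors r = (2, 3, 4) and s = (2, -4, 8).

r·s = 2·2 + 3·(-4) + 4·8 = 4 - 12 + 32 = 24
|r| = √(2² + 3² + 4²) = √29 ≈ 5.385
|s| = √(2² + (-4)² + 8²) = √84 ≈ 9.165
cos θ = (r·s)/(|r||s|) = 24/(5.385·9.165) ≈ 0.4863
θ = arccos(0.4863) ≈ 60.9°

60.9°


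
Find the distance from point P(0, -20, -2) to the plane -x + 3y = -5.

distance = |a·x₀ + b·y₀ + c·z₀ - d| / √(a² + b² + c²)
  = |(-1)·0 + 3·(-20) + 0·(-2) - (-5)| / √((-1)² + 3² + 0²)
  = |0 - 60 + 0 + 5| / √(1 + 9 + 0)
  = |-55| / √10
  = 55 / 3.162
  ≈ 17.39

17.39


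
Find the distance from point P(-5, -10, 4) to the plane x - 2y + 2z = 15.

distance = |a·x₀ + b·y₀ + c·z₀ - d| / √(a² + b² + c²)
  = |1·(-5) + (-2)·(-10) + 2·4 - 15| / √(1² + (-2)² + 2²)
  = |-5 + 20 + 8 - 15| / √(1 + 4 + 4)
  = |8| / √9
  = 8 / 3
  ≈ 2.667

2.667


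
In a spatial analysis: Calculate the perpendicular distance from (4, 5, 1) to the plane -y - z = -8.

distance = |a·x₀ + b·y₀ + c·z₀ - d| / √(a² + b² + c²)
  = |0·4 + (-1)·5 + (-1)·1 - (-8)| / √(0² + (-1)² + (-1)²)
  = |0 - 5 - 1 + 8| / √(0 + 1 + 1)
  = |2| / √2
  = 2 / 1.414
  ≈ 1.414

1.414


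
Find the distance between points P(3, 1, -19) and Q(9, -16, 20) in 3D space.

d = √[(x₂-x₁)² + (y₂-y₁)² + (z₂-z₁)²]
  = √[6² + (-17)² + 39²]
  = √[36 + 289 + 1521]
  = √1846
  ≈ 42.97

42.97


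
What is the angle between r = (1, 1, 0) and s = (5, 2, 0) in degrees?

r·s = 1·5 + 1·2 + 0·0 = 5 + 2 + 0 = 7
|r| = √(1² + 1² + 0²) = √2 ≈ 1.414
|s| = √(5² + 2² + 0²) = √29 ≈ 5.385
cos θ = (r·s)/(|r||s|) = 7/(1.414·5.385) ≈ 0.9191
θ = arccos(0.9191) ≈ 23.2°

23.2°


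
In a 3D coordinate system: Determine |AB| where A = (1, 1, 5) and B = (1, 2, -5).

d = √[(x₂-x₁)² + (y₂-y₁)² + (z₂-z₁)²]
  = √[0² + 1² + (-10)²]
  = √[0 + 1 + 100]
  = √101
  ≈ 10.05

10.05


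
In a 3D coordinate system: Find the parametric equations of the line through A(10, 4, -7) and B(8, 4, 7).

Direction vector d = B - A = (8 - 10, 4 - 4, 7 + 7) = (-2, 0, 14)
Parametric form r = A + t·d:
x = 10 - 2t, y = 4, z = -7 + 14t

x = 10 - 2t, y = 4, z = -7 + 14t


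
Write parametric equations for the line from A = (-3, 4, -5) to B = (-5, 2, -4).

Direction vector d = B - A = (-5 + 3, 2 - 4, -4 + 5) = (-2, -2, 1)
Parametric form r = A + t·d:
x = -3 - 2t, y = 4 - 2t, z = -5 + t

x = -3 - 2t, y = 4 - 2t, z = -5 + t


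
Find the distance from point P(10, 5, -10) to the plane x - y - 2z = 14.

distance = |a·x₀ + b·y₀ + c·z₀ - d| / √(a² + b² + c²)
  = |1·10 + (-1)·5 + (-2)·(-10) - 14| / √(1² + (-1)² + (-2)²)
  = |10 - 5 + 20 - 14| / √(1 + 1 + 4)
  = |11| / √6
  = 11 / 2.449
  ≈ 4.491

4.491


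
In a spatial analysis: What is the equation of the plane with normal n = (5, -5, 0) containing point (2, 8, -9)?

The plane through P with normal n = (a, b, c) satisfies n·(r - P) = 0,
i.e. ax + by + cz = a·x₀ + b·y₀ + c·z₀.
d = 5·2 + (-5)·8 + 0·(-9)
  = 10 - 40 + 0
  = -30
Equation: 5x - 5y = -30

5x - 5y = -30


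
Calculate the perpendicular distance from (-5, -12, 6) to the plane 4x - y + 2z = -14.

distance = |a·x₀ + b·y₀ + c·z₀ - d| / √(a² + b² + c²)
  = |4·(-5) + (-1)·(-12) + 2·6 - (-14)| / √(4² + (-1)² + 2²)
  = |-20 + 12 + 12 + 14| / √(16 + 1 + 4)
  = |18| / √21
  = 18 / 4.583
  ≈ 3.928

3.928


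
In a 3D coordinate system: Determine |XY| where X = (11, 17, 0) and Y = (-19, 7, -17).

d = √[(x₂-x₁)² + (y₂-y₁)² + (z₂-z₁)²]
  = √[(-30)² + (-10)² + (-17)²]
  = √[900 + 100 + 289]
  = √1289
  ≈ 35.9

35.9


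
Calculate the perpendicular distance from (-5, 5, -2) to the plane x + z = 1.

distance = |a·x₀ + b·y₀ + c·z₀ - d| / √(a² + b² + c²)
  = |1·(-5) + 0·5 + 1·(-2) - 1| / √(1² + 0² + 1²)
  = |-5 + 0 - 2 - 1| / √(1 + 0 + 1)
  = |-8| / √2
  = 8 / 1.414
  ≈ 5.657

5.657


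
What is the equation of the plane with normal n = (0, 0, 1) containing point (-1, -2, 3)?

The plane through P with normal n = (a, b, c) satisfies n·(r - P) = 0,
i.e. ax + by + cz = a·x₀ + b·y₀ + c·z₀.
d = 0·(-1) + 0·(-2) + 1·3
  = 0 + 0 + 3
  = 3
Equation: z = 3

z = 3


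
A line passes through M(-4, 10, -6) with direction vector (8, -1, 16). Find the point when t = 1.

P(t) = M + t·d
  = (-4 + 8·1, 10 + (-1)·1, -6 + 16·1)
  = (-4 + 8, 10 - 1, -6 + 16)
  = (4, 9, 10)

(4, 9, 10)


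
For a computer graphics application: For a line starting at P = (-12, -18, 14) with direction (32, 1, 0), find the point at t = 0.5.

P(t) = P + t·d
  = (-12 + 32·0.5, -18 + 1·0.5, 14 + 0·0.5)
  = (-12 + 16, -18 + 0.5, 14 + 0)
  = (4, -17.5, 14)

(4, -17.5, 14)


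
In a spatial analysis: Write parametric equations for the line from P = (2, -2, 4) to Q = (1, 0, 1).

Direction vector d = Q - P = (1 - 2, 0 + 2, 1 - 4) = (-1, 2, -3)
Parametric form r = P + t·d:
x = 2 - t, y = -2 + 2t, z = 4 - 3t

x = 2 - t, y = -2 + 2t, z = 4 - 3t


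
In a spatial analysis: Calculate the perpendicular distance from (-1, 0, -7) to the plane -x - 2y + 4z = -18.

distance = |a·x₀ + b·y₀ + c·z₀ - d| / √(a² + b² + c²)
  = |(-1)·(-1) + (-2)·0 + 4·(-7) - (-18)| / √((-1)² + (-2)² + 4²)
  = |1 + 0 - 28 + 18| / √(1 + 4 + 16)
  = |-9| / √21
  = 9 / 4.583
  ≈ 1.964

1.964


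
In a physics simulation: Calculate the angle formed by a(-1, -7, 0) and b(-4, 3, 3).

a·b = (-1)·(-4) + (-7)·3 + 0·3 = 4 - 21 + 0 = -17
|a| = √((-1)² + (-7)² + 0²) = √50 ≈ 7.071
|b| = √((-4)² + 3² + 3²) = √34 ≈ 5.831
cos θ = (a·b)/(|a||b|) = -17/(7.071·5.831) ≈ -0.4123
θ = arccos(-0.4123) ≈ 114.4°

114.4°


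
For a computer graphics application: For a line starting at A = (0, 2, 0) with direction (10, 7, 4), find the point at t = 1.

P(t) = A + t·d
  = (0 + 10·1, 2 + 7·1, 0 + 4·1)
  = (0 + 10, 2 + 7, 0 + 4)
  = (10, 9, 4)

(10, 9, 4)


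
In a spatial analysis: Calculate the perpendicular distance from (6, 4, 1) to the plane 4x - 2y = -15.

distance = |a·x₀ + b·y₀ + c·z₀ - d| / √(a² + b² + c²)
  = |4·6 + (-2)·4 + 0·1 - (-15)| / √(4² + (-2)² + 0²)
  = |24 - 8 + 0 + 15| / √(16 + 4 + 0)
  = |31| / √20
  = 31 / 4.472
  ≈ 6.932

6.932


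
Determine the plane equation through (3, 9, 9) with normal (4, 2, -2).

The plane through P with normal n = (a, b, c) satisfies n·(r - P) = 0,
i.e. ax + by + cz = a·x₀ + b·y₀ + c·z₀.
d = 4·3 + 2·9 + (-2)·9
  = 12 + 18 - 18
  = 12
Equation: 4x + 2y - 2z = 12

4x + 2y - 2z = 12


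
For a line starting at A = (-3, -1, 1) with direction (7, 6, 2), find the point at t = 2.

P(t) = A + t·d
  = (-3 + 7·2, -1 + 6·2, 1 + 2·2)
  = (-3 + 14, -1 + 12, 1 + 4)
  = (11, 11, 5)

(11, 11, 5)


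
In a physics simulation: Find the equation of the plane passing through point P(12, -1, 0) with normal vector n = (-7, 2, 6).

The plane through P with normal n = (a, b, c) satisfies n·(r - P) = 0,
i.e. ax + by + cz = a·x₀ + b·y₀ + c·z₀.
d = (-7)·12 + 2·(-1) + 6·0
  = -84 - 2 + 0
  = -86
Equation: -7x + 2y + 6z = -86

-7x + 2y + 6z = -86


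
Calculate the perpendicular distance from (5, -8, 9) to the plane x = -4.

distance = |a·x₀ + b·y₀ + c·z₀ - d| / √(a² + b² + c²)
  = |1·5 + 0·(-8) + 0·9 - (-4)| / √(1² + 0² + 0²)
  = |5 + 0 + 0 + 4| / √(1 + 0 + 0)
  = |9| / √1
  = 9 / 1
  ≈ 9

9


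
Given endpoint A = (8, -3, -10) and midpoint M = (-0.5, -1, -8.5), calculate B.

B = 2M - A
  = (2·(-0.5) - 8, 2·(-1) - (-3), 2·(-8.5) - (-10))
  = (-1 - 8, -2 + 3, -17 + 10)
  = (-9, 1, -7)

(-9, 1, -7)


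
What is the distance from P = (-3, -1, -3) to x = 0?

distance = |a·x₀ + b·y₀ + c·z₀ - d| / √(a² + b² + c²)
  = |1·(-3) + 0·(-1) + 0·(-3) - 0| / √(1² + 0² + 0²)
  = |-3 + 0 + 0 + 0| / √(1 + 0 + 0)
  = |-3| / √1
  = 3 / 1
  ≈ 3

3


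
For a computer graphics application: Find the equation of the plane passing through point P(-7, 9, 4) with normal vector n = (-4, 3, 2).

The plane through P with normal n = (a, b, c) satisfies n·(r - P) = 0,
i.e. ax + by + cz = a·x₀ + b·y₀ + c·z₀.
d = (-4)·(-7) + 3·9 + 2·4
  = 28 + 27 + 8
  = 63
Equation: -4x + 3y + 2z = 63

-4x + 3y + 2z = 63


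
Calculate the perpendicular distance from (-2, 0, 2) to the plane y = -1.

distance = |a·x₀ + b·y₀ + c·z₀ - d| / √(a² + b² + c²)
  = |0·(-2) + 1·0 + 0·2 - (-1)| / √(0² + 1² + 0²)
  = |0 + 0 + 0 + 1| / √(0 + 1 + 0)
  = |1| / √1
  = 1 / 1
  ≈ 1

1


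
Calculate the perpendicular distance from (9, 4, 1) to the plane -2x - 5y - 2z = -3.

distance = |a·x₀ + b·y₀ + c·z₀ - d| / √(a² + b² + c²)
  = |(-2)·9 + (-5)·4 + (-2)·1 - (-3)| / √((-2)² + (-5)² + (-2)²)
  = |-18 - 20 - 2 + 3| / √(4 + 25 + 4)
  = |-37| / √33
  = 37 / 5.745
  ≈ 6.441

6.441
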